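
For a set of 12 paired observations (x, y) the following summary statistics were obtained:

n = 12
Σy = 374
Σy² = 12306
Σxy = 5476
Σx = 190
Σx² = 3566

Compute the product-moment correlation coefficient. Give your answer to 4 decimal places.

r = (nΣxy − ΣxΣy) / √[(nΣx² − (Σx)²)(nΣy² − (Σy)²)]
Numerator: 12×5476 − 190×374 = -5348
Denominator: √[(42792 − 36100)(147672 − 139876)] = √[6692 × 7796] = 7222.9379
r = -5348 / 7222.9379 ≈ -0.7404

-0.7404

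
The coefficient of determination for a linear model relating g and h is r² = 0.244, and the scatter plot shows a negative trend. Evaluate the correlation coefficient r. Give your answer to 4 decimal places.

-0.4940

|r| = √0.244 = 0.4940
The association is negative, so r = −0.4940.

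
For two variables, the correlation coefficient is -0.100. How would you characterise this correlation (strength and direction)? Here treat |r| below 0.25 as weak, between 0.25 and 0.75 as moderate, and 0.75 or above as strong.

r = -0.100 < 0 so the relationship is negative.
|r| = 0.100, which falls in the weak range.

weak negative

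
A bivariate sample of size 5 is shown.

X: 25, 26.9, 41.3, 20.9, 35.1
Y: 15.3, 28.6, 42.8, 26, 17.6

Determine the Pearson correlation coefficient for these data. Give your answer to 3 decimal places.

n = 5, ΣX = 149.2, ΣY = 130.3, ΣX² = 4723.12, ΣY² = 3869.65, ΣXY = 4080.64
nΣXY − ΣXΣY = 20403.2 − 19440.76 = 962.44
nΣX² − (ΣX)² = 23615.6 − 22260.64 = 1354.96; nΣY² − (ΣY)² = 19348.25 − 16978.09 = 2370.16
r = 962.44 / √(1354.96 × 2370.16) = 962.44 / 1792.0580 ≈ 0.537

0.537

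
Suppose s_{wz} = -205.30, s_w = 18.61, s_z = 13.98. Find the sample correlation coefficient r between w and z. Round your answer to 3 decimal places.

-0.789

r = Cov(w,z) / (s_w · s_z) = -205.30 / (18.61 × 13.98)
  = -205.30 / 260.1678 ≈ -0.789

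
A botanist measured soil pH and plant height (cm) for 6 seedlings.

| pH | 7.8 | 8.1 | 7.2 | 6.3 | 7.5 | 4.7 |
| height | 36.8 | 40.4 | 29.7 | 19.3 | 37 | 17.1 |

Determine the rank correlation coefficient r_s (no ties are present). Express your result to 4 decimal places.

0.9429

Rank pH: 5, 6, 3, 2, 4, 1
Rank height: 4, 6, 3, 2, 5, 1
d = rank(pH) − rank(height): 1, 0, 0, 0, -1, 0; Σd² = 2
ρ = 1 − 6Σd² / [n(n²−1)] = 1 − 6×2 / (6×35) = 1 − 12/210 ≈ 0.9429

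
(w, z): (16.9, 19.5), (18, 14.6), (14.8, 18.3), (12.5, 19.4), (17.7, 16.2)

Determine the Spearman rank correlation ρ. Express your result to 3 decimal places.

Rank w: 3, 5, 2, 1, 4
Rank z: 5, 1, 3, 4, 2
d = rank(w) − rank(z): -2, 4, -1, -3, 2; Σd² = 34
ρ = 1 − 6Σd² / [n(n²−1)] = 1 − 6×34 / (5×24) = 1 − 204/120 ≈ -0.700

-0.700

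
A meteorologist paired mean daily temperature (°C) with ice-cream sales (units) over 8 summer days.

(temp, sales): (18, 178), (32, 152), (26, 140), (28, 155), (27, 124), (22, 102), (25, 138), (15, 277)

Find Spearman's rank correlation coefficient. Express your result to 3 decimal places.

Rank temp: 2, 8, 5, 7, 6, 3, 4, 1
Rank sales: 7, 5, 4, 6, 2, 1, 3, 8
d = rank(temp) − rank(sales): -5, 3, 1, 1, 4, 2, 1, -7; Σd² = 106
ρ = 1 − 6Σd² / [n(n²−1)] = 1 − 6×106 / (8×63) = 1 − 636/504 ≈ -0.262

-0.262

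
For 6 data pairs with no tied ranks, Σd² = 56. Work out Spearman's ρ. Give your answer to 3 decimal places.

-0.600

ρ = 1 − 6Σd² / [n(n²−1)] = 1 − 6×56 / (6×35)
  = 1 − 336/210 = 1 − 1.6000 ≈ -0.600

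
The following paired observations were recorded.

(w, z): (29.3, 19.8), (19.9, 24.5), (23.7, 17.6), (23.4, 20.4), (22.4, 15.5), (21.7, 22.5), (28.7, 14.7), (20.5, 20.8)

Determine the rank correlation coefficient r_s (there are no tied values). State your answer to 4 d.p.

-0.7381

Rank w: 8, 1, 6, 5, 4, 3, 7, 2
Rank z: 4, 8, 3, 5, 2, 7, 1, 6
d = rank(w) − rank(z): 4, -7, 3, 0, 2, -4, 6, -4; Σd² = 146
ρ = 1 − 6Σd² / [n(n²−1)] = 1 − 6×146 / (8×63) = 1 − 876/504 ≈ -0.7381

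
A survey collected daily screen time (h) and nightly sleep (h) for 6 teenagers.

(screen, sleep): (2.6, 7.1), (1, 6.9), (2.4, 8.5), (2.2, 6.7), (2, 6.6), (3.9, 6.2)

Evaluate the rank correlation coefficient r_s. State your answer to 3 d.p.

Rank screen: 5, 1, 4, 3, 2, 6
Rank sleep: 5, 4, 6, 3, 2, 1
d = rank(screen) − rank(sleep): 0, -3, -2, 0, 0, 5; Σd² = 38
ρ = 1 − 6Σd² / [n(n²−1)] = 1 − 6×38 / (6×35) = 1 − 228/210 ≈ -0.086

-0.086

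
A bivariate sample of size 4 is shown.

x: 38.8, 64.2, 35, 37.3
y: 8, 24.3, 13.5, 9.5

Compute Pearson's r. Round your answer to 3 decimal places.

0.907

n = 4, Σx = 175.3, Σy = 55.3, Σx² = 8243.37, Σy² = 926.99, Σxy = 2697.31
nΣxy − ΣxΣy = 10789.24 − 9694.09 = 1095.15
nΣx² − (Σx)² = 32973.48 − 30730.09 = 2243.39; nΣy² − (Σy)² = 3707.96 − 3058.09 = 649.87
r = 1095.15 / √(2243.39 × 649.87) = 1095.15 / 1207.4402 ≈ 0.907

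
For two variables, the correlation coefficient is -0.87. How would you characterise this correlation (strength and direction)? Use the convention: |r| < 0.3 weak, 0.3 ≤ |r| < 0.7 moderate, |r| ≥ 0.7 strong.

r = -0.87 < 0 so the relationship is negative.
|r| = 0.87, which falls in the strong range.

strong negative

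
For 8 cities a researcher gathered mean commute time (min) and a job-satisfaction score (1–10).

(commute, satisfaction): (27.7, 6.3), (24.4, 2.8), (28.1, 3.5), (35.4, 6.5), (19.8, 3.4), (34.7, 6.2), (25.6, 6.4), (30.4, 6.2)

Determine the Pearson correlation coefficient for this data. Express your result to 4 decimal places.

0.6582

n = 8, Σx = 226.1, Σy = 41.3, Σx² = 6581.07, Σy² = 231.43, Σxy = 1206.06
nΣxy − ΣxΣy = 9648.48 − 9337.93 = 310.55
nΣx² − (Σx)² = 52648.56 − 51121.21 = 1527.35; nΣy² − (Σy)² = 1851.44 − 1705.69 = 145.75
r = 310.55 / √(1527.35 × 145.75) = 310.55 / 471.8170 ≈ 0.6582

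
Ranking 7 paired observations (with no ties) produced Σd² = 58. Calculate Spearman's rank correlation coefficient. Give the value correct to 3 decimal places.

-0.036

ρ = 1 − 6Σd² / [n(n²−1)] = 1 − 6×58 / (7×48)
  = 1 − 348/336 = 1 − 1.0357 ≈ -0.036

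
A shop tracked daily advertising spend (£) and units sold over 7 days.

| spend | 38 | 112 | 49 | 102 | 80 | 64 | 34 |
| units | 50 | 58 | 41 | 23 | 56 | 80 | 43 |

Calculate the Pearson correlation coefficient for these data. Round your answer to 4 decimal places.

n = 7, Σx = 479, Σy = 351, Σx² = 38445, Σy² = 19459, Σxy = 23813
nΣxy − ΣxΣy = 166691 − 168129 = -1438
nΣx² − (Σx)² = 269115 − 229441 = 39674; nΣy² − (Σy)² = 136213 − 123201 = 13012
r = -1438 / √(39674 × 13012) = -1438 / 22720.8734 ≈ -0.0633

-0.0633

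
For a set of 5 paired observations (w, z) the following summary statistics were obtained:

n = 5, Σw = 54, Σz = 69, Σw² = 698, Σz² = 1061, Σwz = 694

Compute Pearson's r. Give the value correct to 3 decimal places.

r = (nΣwz − ΣwΣz) / √[(nΣw² − (Σw)²)(nΣz² − (Σz)²)]
Numerator: 5×694 − 54×69 = -256
Denominator: √[(3490 − 2916)(5305 − 4761)] = √[574 × 544] = 558.7987
r = -256 / 558.7987 ≈ -0.458

-0.458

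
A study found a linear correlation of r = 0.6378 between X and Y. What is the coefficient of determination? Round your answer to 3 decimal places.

0.407

r² = (0.6378)² = 0.407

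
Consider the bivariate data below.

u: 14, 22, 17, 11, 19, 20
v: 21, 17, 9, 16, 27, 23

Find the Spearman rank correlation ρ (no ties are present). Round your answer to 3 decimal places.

Rank u: 2, 6, 3, 1, 4, 5
Rank v: 4, 3, 1, 2, 6, 5
d = rank(u) − rank(v): -2, 3, 2, -1, -2, 0; Σd² = 22
ρ = 1 − 6Σd² / [n(n²−1)] = 1 − 6×22 / (6×35) = 1 − 132/210 ≈ 0.371

0.371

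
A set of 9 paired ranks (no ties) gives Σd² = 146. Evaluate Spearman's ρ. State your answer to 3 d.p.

-0.217

ρ = 1 − 6Σd² / [n(n²−1)] = 1 − 6×146 / (9×80)
  = 1 − 876/720 = 1 − 1.2167 ≈ -0.217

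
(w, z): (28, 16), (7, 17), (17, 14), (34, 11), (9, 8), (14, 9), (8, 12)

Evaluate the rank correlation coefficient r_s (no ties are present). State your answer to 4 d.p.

-0.1429

Rank w: 6, 1, 5, 7, 3, 4, 2
Rank z: 6, 7, 5, 3, 1, 2, 4
d = rank(w) − rank(z): 0, -6, 0, 4, 2, 2, -2; Σd² = 64
ρ = 1 − 6Σd² / [n(n²−1)] = 1 − 6×64 / (7×48) = 1 − 384/336 ≈ -0.1429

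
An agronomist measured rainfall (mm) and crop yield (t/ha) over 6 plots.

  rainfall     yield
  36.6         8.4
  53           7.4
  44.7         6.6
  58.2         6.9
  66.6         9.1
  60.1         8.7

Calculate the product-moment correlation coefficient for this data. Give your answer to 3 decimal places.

0.346

n = 6, Σx = 319.2, Σy = 47.1, Σx² = 17581.46, Σy² = 374.99, Σxy = 2525.17
nΣxy − ΣxΣy = 15151.02 − 15034.32 = 116.7
nΣx² − (Σx)² = 105488.76 − 101888.64 = 3600.12; nΣy² − (Σy)² = 2249.94 − 2218.41 = 31.53
r = 116.7 / √(3600.12 × 31.53) = 116.7 / 336.9151 ≈ 0.346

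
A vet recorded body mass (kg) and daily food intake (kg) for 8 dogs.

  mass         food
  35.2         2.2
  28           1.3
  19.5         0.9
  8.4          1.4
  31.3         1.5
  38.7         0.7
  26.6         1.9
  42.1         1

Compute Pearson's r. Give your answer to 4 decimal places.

n = 8, Σx = 229.8, Σy = 10.9, Σx² = 7431.2, Σy² = 16.65, Σxy = 309.83
nΣxy − ΣxΣy = 2478.64 − 2504.82 = -26.18
nΣx² − (Σx)² = 59449.6 − 52808.04 = 6641.56; nΣy² − (Σy)² = 133.2 − 118.81 = 14.39
r = -26.18 / √(6641.56 × 14.39) = -26.18 / 309.1473 ≈ -0.0847

-0.0847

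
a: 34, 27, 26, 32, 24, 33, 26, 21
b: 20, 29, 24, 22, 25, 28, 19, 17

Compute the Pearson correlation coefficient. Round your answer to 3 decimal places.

0.266

n = 8, Σa = 223, Σb = 184, Σa² = 6367, Σb² = 4360, Σab = 5166
nΣab − ΣaΣb = 41328 − 41032 = 296
nΣa² − (Σa)² = 50936 − 49729 = 1207; nΣb² − (Σb)² = 34880 − 33856 = 1024
r = 296 / √(1207 × 1024) = 296 / 1111.7410 ≈ 0.266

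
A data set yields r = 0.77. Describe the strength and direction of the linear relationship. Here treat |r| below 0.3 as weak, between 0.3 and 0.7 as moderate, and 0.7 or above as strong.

strong positive

r = 0.77 > 0 so the relationship is positive.
|r| = 0.77, which falls in the strong range.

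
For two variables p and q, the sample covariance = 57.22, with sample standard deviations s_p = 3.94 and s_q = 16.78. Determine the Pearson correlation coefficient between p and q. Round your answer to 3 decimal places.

0.865

r = Cov(p,q) / (s_p · s_q) = 57.22 / (3.94 × 16.78)
  = 57.22 / 66.1132 ≈ 0.865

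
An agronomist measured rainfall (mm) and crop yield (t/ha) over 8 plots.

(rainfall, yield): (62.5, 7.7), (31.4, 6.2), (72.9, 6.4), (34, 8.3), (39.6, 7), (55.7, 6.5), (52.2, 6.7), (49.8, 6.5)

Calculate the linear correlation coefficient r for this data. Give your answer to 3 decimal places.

-0.199

n = 8, Σx = 398.1, Σy = 55.3, Σx² = 21238.15, Σy² = 385.97, Σxy = 2737.38
nΣxy − ΣxΣy = 21899.04 − 22014.93 = -115.89
nΣx² − (Σx)² = 169905.2 − 158483.61 = 11421.59; nΣy² − (Σy)² = 3087.76 − 3058.09 = 29.67
r = -115.89 / √(11421.59 × 29.67) = -115.89 / 582.1328 ≈ -0.199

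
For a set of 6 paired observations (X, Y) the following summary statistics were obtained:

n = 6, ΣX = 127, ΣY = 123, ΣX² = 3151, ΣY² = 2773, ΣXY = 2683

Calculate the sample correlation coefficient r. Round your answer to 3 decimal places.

0.233

r = (nΣXY − ΣXΣY) / √[(nΣX² − (ΣX)²)(nΣY² − (ΣY)²)]
Numerator: 6×2683 − 127×123 = 477
Denominator: √[(18906 − 16129)(16638 − 15129)] = √[2777 × 1509] = 2047.0694
r = 477 / 2047.0694 ≈ 0.233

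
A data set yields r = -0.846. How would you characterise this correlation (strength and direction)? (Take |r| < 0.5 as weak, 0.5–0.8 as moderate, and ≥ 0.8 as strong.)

strong negative

r = -0.846 < 0 so the relationship is negative.
|r| = 0.846, which falls in the strong range.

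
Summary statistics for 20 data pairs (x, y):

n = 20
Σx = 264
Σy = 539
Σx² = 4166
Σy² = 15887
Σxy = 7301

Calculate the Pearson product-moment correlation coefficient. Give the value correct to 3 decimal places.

r = (nΣxy − ΣxΣy) / √[(nΣx² − (Σx)²)(nΣy² − (Σy)²)]
Numerator: 20×7301 − 264×539 = 3724
Denominator: √[(83320 − 69696)(317740 − 290521)] = √[13624 × 27219] = 19256.9898
r = 3724 / 19256.9898 ≈ 0.193

0.193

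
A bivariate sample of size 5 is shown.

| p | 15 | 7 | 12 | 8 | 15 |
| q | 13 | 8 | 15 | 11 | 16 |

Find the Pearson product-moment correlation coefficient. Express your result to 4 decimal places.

n = 5, Σp = 57, Σq = 63, Σp² = 707, Σq² = 835, Σpq = 759
nΣpq − ΣpΣq = 3795 − 3591 = 204
nΣp² − (Σp)² = 3535 − 3249 = 286; nΣq² − (Σq)² = 4175 − 3969 = 206
r = 204 / √(286 × 206) = 204 / 242.7262 ≈ 0.8405

0.8405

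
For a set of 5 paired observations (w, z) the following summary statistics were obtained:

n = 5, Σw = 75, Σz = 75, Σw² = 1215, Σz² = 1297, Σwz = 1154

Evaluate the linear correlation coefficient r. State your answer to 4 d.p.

0.2331

r = (nΣwz − ΣwΣz) / √[(nΣw² − (Σw)²)(nΣz² − (Σz)²)]
Numerator: 5×1154 − 75×75 = 145
Denominator: √[(6075 − 5625)(6485 − 5625)] = √[450 × 860] = 622.0932
r = 145 / 622.0932 ≈ 0.2331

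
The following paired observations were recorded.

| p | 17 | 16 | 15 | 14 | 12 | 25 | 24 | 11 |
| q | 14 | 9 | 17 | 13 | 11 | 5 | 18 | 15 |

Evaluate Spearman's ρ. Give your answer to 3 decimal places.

-0.143

Rank p: 6, 5, 4, 3, 2, 8, 7, 1
Rank q: 5, 2, 7, 4, 3, 1, 8, 6
d = rank(p) − rank(q): 1, 3, -3, -1, -1, 7, -1, -5; Σd² = 96
ρ = 1 − 6Σd² / [n(n²−1)] = 1 − 6×96 / (8×63) = 1 − 576/504 ≈ -0.143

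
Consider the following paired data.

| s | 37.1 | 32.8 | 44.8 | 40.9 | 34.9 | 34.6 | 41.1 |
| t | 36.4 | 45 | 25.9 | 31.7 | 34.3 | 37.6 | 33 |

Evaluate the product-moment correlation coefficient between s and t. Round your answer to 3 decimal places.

n = 7, Σs = 266.2, Σt = 243.9, Σs² = 10236.48, Σt² = 8704.91, Σst = 9137.62
nΣst − ΣsΣt = 63963.34 − 64926.18 = -962.84
nΣs² − (Σs)² = 71655.36 − 70862.44 = 792.92; nΣt² − (Σt)² = 60934.37 − 59487.21 = 1447.16
r = -962.84 / √(792.92 × 1447.16) = -962.84 / 1071.2059 ≈ -0.899

-0.899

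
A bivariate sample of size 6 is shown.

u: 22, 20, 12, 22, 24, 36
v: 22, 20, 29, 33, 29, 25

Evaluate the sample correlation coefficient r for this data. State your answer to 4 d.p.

n = 6, Σu = 136, Σv = 158, Σu² = 3384, Σv² = 4280, Σuv = 3554
nΣuv − ΣuΣv = 21324 − 21488 = -164
nΣu² − (Σu)² = 20304 − 18496 = 1808; nΣv² − (Σv)² = 25680 − 24964 = 716
r = -164 / √(1808 × 716) = -164 / 1137.7733 ≈ -0.1441

-0.1441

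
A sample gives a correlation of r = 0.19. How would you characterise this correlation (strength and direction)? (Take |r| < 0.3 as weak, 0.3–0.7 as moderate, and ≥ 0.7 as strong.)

weak positive

r = 0.19 > 0 so the relationship is positive.
|r| = 0.19, which falls in the weak range.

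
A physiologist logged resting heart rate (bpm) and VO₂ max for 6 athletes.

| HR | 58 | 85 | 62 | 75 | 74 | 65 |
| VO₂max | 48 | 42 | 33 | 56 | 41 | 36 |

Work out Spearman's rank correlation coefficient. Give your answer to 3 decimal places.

0.314

Rank HR: 1, 6, 2, 5, 4, 3
Rank VO₂max: 5, 4, 1, 6, 3, 2
d = rank(HR) − rank(VO₂max): -4, 2, 1, -1, 1, 1; Σd² = 24
ρ = 1 − 6Σd² / [n(n²−1)] = 1 − 6×24 / (6×35) = 1 − 144/210 ≈ 0.314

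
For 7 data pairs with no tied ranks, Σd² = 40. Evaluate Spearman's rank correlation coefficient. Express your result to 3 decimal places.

0.286

ρ = 1 − 6Σd² / [n(n²−1)] = 1 − 6×40 / (7×48)
  = 1 − 240/336 = 1 − 0.7143 ≈ 0.286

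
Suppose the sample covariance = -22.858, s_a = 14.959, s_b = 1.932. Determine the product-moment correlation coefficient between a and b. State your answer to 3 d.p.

-0.791

r = Cov(a,b) / (s_a · s_b) = -22.858 / (14.959 × 1.932)
  = -22.858 / 28.9008 ≈ -0.791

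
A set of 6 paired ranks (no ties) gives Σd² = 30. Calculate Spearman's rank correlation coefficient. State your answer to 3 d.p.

0.143

ρ = 1 − 6Σd² / [n(n²−1)] = 1 − 6×30 / (6×35)
  = 1 − 180/210 = 1 − 0.8571 ≈ 0.143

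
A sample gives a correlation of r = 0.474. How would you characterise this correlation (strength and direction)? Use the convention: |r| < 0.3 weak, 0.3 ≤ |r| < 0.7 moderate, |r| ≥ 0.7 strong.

r = 0.474 > 0 so the relationship is positive.
|r| = 0.474, which falls in the moderate range.

moderate positive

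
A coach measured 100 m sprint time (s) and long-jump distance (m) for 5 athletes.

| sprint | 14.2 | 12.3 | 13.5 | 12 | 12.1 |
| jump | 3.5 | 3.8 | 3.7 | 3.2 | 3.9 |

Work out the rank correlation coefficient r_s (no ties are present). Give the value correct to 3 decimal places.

0.000

Rank sprint: 5, 3, 4, 1, 2
Rank jump: 2, 4, 3, 1, 5
d = rank(sprint) − rank(jump): 3, -1, 1, 0, -3; Σd² = 20
ρ = 1 − 6Σd² / [n(n²−1)] = 1 − 6×20 / (5×24) = 1 − 120/120 ≈ 0.000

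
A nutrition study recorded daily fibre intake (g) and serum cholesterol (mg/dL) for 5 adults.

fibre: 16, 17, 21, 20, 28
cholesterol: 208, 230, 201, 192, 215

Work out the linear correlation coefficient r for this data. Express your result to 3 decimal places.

-0.071

n = 5, Σx = 102, Σy = 1046, Σx² = 2170, Σy² = 219654, Σxy = 21319
nΣxy − ΣxΣy = 106595 − 106692 = -97
nΣx² − (Σx)² = 10850 − 10404 = 446; nΣy² − (Σy)² = 1098270 − 1094116 = 4154
r = -97 / √(446 × 4154) = -97 / 1361.1334 ≈ -0.071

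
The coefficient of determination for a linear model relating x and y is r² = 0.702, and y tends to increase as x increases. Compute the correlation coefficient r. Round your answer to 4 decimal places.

0.8379

|r| = √0.702 = 0.8379
The association is positive, so r = 0.8379.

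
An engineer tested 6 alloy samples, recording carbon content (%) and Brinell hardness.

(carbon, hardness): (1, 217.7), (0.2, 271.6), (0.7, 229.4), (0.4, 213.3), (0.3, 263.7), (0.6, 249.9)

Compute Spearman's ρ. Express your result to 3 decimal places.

-0.657

Rank carbon: 6, 1, 5, 3, 2, 4
Rank hardness: 2, 6, 3, 1, 5, 4
d = rank(carbon) − rank(hardness): 4, -5, 2, 2, -3, 0; Σd² = 58
ρ = 1 − 6Σd² / [n(n²−1)] = 1 − 6×58 / (6×35) = 1 − 348/210 ≈ -0.657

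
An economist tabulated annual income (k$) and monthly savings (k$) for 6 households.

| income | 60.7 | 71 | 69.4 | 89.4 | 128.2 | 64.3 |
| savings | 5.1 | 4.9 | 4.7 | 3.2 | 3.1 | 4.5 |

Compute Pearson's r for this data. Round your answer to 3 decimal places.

-0.866

n = 6, Σx = 483, Σy = 25.5, Σx² = 42103.94, Σy² = 112.21, Σxy = 1956.5
nΣxy − ΣxΣy = 11739 − 12316.5 = -577.5
nΣx² − (Σx)² = 252623.64 − 233289 = 19334.64; nΣy² − (Σy)² = 673.26 − 650.25 = 23.01
r = -577.5 / √(19334.64 × 23.01) = -577.5 / 667.0008 ≈ -0.866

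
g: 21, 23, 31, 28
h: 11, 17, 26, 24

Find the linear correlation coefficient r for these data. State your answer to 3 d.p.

n = 4, Σg = 103, Σh = 78, Σg² = 2715, Σh² = 1662, Σgh = 2100
nΣgh − ΣgΣh = 8400 − 8034 = 366
nΣg² − (Σg)² = 10860 − 10609 = 251; nΣh² − (Σh)² = 6648 − 6084 = 564
r = 366 / √(251 × 564) = 366 / 376.2499 ≈ 0.973

0.973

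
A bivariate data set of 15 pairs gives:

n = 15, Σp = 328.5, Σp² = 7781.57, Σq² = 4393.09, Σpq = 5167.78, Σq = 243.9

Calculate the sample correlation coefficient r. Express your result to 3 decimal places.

-0.347

r = (nΣpq − ΣpΣq) / √[(nΣp² − (Σp)²)(nΣq² − (Σq)²)]
Numerator: 15×5167.78 − 328.5×243.9 = -2604.45
Denominator: √[(116723.55 − 107912.25)(65896.35 − 59487.21)] = √[8811.3 × 6409.14] = 7514.8423
r = -2604.45 / 7514.8423 ≈ -0.347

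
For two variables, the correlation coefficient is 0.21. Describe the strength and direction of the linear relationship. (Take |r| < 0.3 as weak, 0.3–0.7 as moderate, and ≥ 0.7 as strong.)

weak positive

r = 0.21 > 0 so the relationship is positive.
|r| = 0.21, which falls in the weak range.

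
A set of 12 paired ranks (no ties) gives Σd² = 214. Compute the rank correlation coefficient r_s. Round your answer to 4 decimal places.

ρ = 1 − 6Σd² / [n(n²−1)] = 1 − 6×214 / (12×143)
  = 1 − 1284/1716 = 1 − 0.74825 ≈ 0.2517

0.2517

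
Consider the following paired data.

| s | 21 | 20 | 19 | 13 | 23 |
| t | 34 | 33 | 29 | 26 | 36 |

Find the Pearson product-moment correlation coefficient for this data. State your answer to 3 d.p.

0.943

n = 5, Σs = 96, Σt = 158, Σs² = 1900, Σt² = 5058, Σst = 3091
nΣst − ΣsΣt = 15455 − 15168 = 287
nΣs² − (Σs)² = 9500 − 9216 = 284; nΣt² − (Σt)² = 25290 − 24964 = 326
r = 287 / √(284 × 326) = 287 / 304.2762 ≈ 0.943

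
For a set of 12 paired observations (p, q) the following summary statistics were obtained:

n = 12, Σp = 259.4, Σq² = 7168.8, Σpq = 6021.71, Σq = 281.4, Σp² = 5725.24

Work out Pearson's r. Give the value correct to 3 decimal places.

r = (nΣpq − ΣpΣq) / √[(nΣp² − (Σp)²)(nΣq² − (Σq)²)]
Numerator: 12×6021.71 − 259.4×281.4 = -734.64
Denominator: √[(68702.88 − 67288.36)(86025.6 − 79185.96)] = √[1414.52 × 6839.64] = 3110.4353
r = -734.64 / 3110.4353 ≈ -0.236

-0.236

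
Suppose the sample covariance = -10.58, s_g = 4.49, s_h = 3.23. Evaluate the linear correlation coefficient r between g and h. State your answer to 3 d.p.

-0.730

r = Cov(g,h) / (s_g · s_h) = -10.58 / (4.49 × 3.23)
  = -10.58 / 14.5027 ≈ -0.730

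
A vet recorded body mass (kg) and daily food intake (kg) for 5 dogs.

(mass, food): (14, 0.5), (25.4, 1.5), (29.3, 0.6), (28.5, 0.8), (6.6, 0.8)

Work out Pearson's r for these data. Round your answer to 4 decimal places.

0.2279

n = 5, Σx = 103.8, Σy = 4.2, Σx² = 2555.46, Σy² = 4.14, Σxy = 90.76
nΣxy − ΣxΣy = 453.8 − 435.96 = 17.84
nΣx² − (Σx)² = 12777.3 − 10774.44 = 2002.86; nΣy² − (Σy)² = 20.7 − 17.64 = 3.06
r = 17.84 / √(2002.86 × 3.06) = 17.84 / 78.2863 ≈ 0.2279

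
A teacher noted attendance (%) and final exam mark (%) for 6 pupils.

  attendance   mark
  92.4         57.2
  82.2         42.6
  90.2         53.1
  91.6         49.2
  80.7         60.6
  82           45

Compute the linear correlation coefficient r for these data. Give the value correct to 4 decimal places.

n = 6, Σx = 519.1, Σy = 307.7, Σx² = 45057.69, Σy² = 16024.21, Σxy = 26663.76
nΣxy − ΣxΣy = 159982.56 − 159727.07 = 255.49
nΣx² − (Σx)² = 270346.14 − 269464.81 = 881.33; nΣy² − (Σy)² = 96145.26 − 94679.29 = 1465.97
r = 255.49 / √(881.33 × 1465.97) = 255.49 / 1136.6632 ≈ 0.2248

0.2248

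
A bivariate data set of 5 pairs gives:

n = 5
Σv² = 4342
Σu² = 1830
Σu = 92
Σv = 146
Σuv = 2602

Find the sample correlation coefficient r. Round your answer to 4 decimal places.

-0.8117

r = (nΣuv − ΣuΣv) / √[(nΣu² − (Σu)²)(nΣv² − (Σv)²)]
Numerator: 5×2602 − 92×146 = -422
Denominator: √[(9150 − 8464)(21710 − 21316)] = √[686 × 394] = 519.8884
r = -422 / 519.8884 ≈ -0.8117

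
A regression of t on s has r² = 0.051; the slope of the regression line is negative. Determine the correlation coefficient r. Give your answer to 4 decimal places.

-0.2258

|r| = √0.051 = 0.2258
The association is negative, so r = −0.2258.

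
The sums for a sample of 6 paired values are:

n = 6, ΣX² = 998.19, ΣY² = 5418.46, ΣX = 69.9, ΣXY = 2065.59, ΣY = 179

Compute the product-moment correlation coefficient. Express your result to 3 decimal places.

-0.165

r = (nΣXY − ΣXΣY) / √[(nΣX² − (ΣX)²)(nΣY² − (ΣY)²)]
Numerator: 6×2065.59 − 69.9×179 = -118.56
Denominator: √[(5989.14 − 4886.01)(32510.76 − 32041)] = √[1103.13 × 469.76] = 719.8655
r = -118.56 / 719.8655 ≈ -0.165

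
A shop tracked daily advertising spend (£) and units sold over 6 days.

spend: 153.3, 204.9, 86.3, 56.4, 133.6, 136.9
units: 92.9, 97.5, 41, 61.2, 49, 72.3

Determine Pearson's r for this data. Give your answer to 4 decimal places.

0.7430

n = 6, Σx = 771.4, Σy = 413.9, Σx² = 112704.12, Σy² = 31191.39, Σxy = 57653.57
nΣxy − ΣxΣy = 345921.42 − 319282.46 = 26638.96
nΣx² − (Σx)² = 676224.72 − 595057.96 = 81166.76; nΣy² − (Σy)² = 187148.34 − 171313.21 = 15835.13
r = 26638.96 / √(81166.76 × 15835.13) = 26638.96 / 35850.8884 ≈ 0.7430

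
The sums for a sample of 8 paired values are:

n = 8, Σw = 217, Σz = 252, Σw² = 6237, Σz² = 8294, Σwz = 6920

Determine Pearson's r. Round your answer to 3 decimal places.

r = (nΣwz − ΣwΣz) / √[(nΣw² − (Σw)²)(nΣz² − (Σz)²)]
Numerator: 8×6920 − 217×252 = 676
Denominator: √[(49896 − 47089)(66352 − 63504)] = √[2807 × 2848] = 2827.4257
r = 676 / 2827.4257 ≈ 0.239

0.239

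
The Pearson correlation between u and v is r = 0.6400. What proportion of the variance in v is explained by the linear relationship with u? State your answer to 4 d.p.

0.4096

r² = (0.6400)² = 0.4096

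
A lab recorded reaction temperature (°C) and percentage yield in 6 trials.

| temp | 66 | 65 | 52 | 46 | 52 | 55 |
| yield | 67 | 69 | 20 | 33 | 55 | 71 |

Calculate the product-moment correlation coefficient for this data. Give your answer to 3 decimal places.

0.699

n = 6, Σx = 336, Σy = 315, Σx² = 19130, Σy² = 18805, Σxy = 18230
nΣxy − ΣxΣy = 109380 − 105840 = 3540
nΣx² − (Σx)² = 114780 − 112896 = 1884; nΣy² − (Σy)² = 112830 − 99225 = 13605
r = 3540 / √(1884 × 13605) = 3540 / 5062.7878 ≈ 0.699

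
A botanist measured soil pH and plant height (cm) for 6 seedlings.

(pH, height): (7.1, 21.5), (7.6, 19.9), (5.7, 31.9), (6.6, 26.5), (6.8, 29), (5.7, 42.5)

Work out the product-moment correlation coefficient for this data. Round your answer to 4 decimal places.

-0.8863

n = 6, Σx = 39.5, Σy = 171.3, Σx² = 262.95, Σy² = 5225.37, Σxy = 1100.07
nΣxy − ΣxΣy = 6600.42 − 6766.35 = -165.93
nΣx² − (Σx)² = 1577.7 − 1560.25 = 17.45; nΣy² − (Σy)² = 31352.22 − 29343.69 = 2008.53
r = -165.93 / √(17.45 × 2008.53) = -165.93 / 187.2134 ≈ -0.8863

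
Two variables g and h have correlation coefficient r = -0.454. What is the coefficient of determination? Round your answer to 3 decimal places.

r² = (-0.454)² = 0.206

0.206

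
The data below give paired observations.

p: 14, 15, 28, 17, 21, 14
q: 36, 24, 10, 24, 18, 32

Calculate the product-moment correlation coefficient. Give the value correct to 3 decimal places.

n = 6, Σp = 109, Σq = 144, Σp² = 2131, Σq² = 3896, Σpq = 2378
nΣpq − ΣpΣq = 14268 − 15696 = -1428
nΣp² − (Σp)² = 12786 − 11881 = 905; nΣq² − (Σq)² = 23376 − 20736 = 2640
r = -1428 / √(905 × 2640) = -1428 / 1545.7037 ≈ -0.924

-0.924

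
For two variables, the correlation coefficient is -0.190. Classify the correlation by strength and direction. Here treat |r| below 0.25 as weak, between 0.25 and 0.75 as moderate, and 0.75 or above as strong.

r = -0.190 < 0 so the relationship is negative.
|r| = 0.190, which falls in the weak range.

weak negative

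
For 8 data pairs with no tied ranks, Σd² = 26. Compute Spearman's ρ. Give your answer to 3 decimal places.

0.690

ρ = 1 − 6Σd² / [n(n²−1)] = 1 − 6×26 / (8×63)
  = 1 − 156/504 = 1 − 0.3095 ≈ 0.690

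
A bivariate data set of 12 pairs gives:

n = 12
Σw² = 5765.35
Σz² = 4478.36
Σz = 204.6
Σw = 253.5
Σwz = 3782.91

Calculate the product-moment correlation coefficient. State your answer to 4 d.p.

r = (nΣwz − ΣwΣz) / √[(nΣw² − (Σw)²)(nΣz² − (Σz)²)]
Numerator: 12×3782.91 − 253.5×204.6 = -6471.18
Denominator: √[(69184.2 − 64262.25)(53740.32 − 41861.16)] = √[4921.95 × 11879.16] = 7646.4784
r = -6471.18 / 7646.4784 ≈ -0.8463

-0.8463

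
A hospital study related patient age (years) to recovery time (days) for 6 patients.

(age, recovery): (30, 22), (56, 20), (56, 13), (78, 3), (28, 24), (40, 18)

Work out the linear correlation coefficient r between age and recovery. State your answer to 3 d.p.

-0.909

n = 6, Σx = 288, Σy = 100, Σx² = 15640, Σy² = 1962, Σxy = 4134
nΣxy − ΣxΣy = 24804 − 28800 = -3996
nΣx² − (Σx)² = 93840 − 82944 = 10896; nΣy² − (Σy)² = 11772 − 10000 = 1772
r = -3996 / √(10896 × 1772) = -3996 / 4394.0542 ≈ -0.909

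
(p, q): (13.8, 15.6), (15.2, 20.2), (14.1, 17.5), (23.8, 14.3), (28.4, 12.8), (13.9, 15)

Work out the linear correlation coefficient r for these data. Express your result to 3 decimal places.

-0.666

n = 6, Σp = 109.2, Σq = 95.4, Σp² = 2186.5, Σq² = 1550.98, Σpq = 1681.43
nΣpq − ΣpΣq = 10088.58 − 10417.68 = -329.1
nΣp² − (Σp)² = 13119 − 11924.64 = 1194.36; nΣq² − (Σq)² = 9305.88 − 9101.16 = 204.72
r = -329.1 / √(1194.36 × 204.72) = -329.1 / 494.4789 ≈ -0.666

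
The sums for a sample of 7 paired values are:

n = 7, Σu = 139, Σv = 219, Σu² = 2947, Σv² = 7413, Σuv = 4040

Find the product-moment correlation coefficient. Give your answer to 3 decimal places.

-0.953

r = (nΣuv − ΣuΣv) / √[(nΣu² − (Σu)²)(nΣv² − (Σv)²)]
Numerator: 7×4040 − 139×219 = -2161
Denominator: √[(20629 − 19321)(51891 − 47961)] = √[1308 × 3930] = 2267.2538
r = -2161 / 2267.2538 ≈ -0.953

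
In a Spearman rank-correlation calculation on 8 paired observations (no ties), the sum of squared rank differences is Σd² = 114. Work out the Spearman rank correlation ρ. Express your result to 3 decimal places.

-0.357

ρ = 1 − 6Σd² / [n(n²−1)] = 1 − 6×114 / (8×63)
  = 1 − 684/504 = 1 − 1.3571 ≈ -0.357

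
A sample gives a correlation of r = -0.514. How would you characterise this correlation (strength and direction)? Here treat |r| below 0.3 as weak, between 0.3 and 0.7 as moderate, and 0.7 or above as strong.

r = -0.514 < 0 so the relationship is negative.
|r| = 0.514, which falls in the moderate range.

moderate negative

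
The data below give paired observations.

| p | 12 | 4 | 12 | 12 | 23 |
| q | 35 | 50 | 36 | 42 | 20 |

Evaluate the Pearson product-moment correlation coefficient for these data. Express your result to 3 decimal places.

n = 5, Σp = 63, Σq = 183, Σp² = 977, Σq² = 7185, Σpq = 2016
nΣpq − ΣpΣq = 10080 − 11529 = -1449
nΣp² − (Σp)² = 4885 − 3969 = 916; nΣq² − (Σq)² = 35925 − 33489 = 2436
r = -1449 / √(916 × 2436) = -1449 / 1493.7791 ≈ -0.970

-0.970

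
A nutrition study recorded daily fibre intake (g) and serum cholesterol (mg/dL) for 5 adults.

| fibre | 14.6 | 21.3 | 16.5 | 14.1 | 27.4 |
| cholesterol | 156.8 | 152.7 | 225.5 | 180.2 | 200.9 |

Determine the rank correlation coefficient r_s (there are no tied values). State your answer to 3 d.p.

Rank fibre: 2, 4, 3, 1, 5
Rank cholesterol: 2, 1, 5, 3, 4
d = rank(fibre) − rank(cholesterol): 0, 3, -2, -2, 1; Σd² = 18
ρ = 1 − 6Σd² / [n(n²−1)] = 1 − 6×18 / (5×24) = 1 − 108/120 ≈ 0.100

0.100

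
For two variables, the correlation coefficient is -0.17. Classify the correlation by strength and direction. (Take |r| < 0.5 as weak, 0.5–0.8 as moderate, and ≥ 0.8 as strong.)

weak negative

r = -0.17 < 0 so the relationship is negative.
|r| = 0.17, which falls in the weak range.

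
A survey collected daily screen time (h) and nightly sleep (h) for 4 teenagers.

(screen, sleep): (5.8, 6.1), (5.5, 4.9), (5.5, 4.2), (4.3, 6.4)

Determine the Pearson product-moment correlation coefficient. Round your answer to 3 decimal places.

-0.482

n = 4, Σx = 21.1, Σy = 21.6, Σx² = 112.63, Σy² = 119.82, Σxy = 112.95
nΣxy − ΣxΣy = 451.8 − 455.76 = -3.96
nΣx² − (Σx)² = 450.52 − 445.21 = 5.31; nΣy² − (Σy)² = 479.28 − 466.56 = 12.72
r = -3.96 / √(5.31 × 12.72) = -3.96 / 8.2185 ≈ -0.482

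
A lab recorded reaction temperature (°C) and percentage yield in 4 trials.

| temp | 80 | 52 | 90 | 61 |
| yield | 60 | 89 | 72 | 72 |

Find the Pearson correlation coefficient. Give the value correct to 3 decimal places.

n = 4, Σx = 283, Σy = 293, Σx² = 20925, Σy² = 21889, Σxy = 20300
nΣxy − ΣxΣy = 81200 − 82919 = -1719
nΣx² − (Σx)² = 83700 − 80089 = 3611; nΣy² − (Σy)² = 87556 − 85849 = 1707
r = -1719 / √(3611 × 1707) = -1719 / 2482.7358 ≈ -0.692

-0.692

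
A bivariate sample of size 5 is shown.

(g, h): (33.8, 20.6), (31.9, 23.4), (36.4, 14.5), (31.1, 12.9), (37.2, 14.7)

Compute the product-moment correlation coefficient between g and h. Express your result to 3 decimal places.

n = 5, Σg = 170.4, Σh = 86.1, Σg² = 5836.06, Σh² = 1564.67, Σgh = 2918.57
nΣgh − ΣgΣh = 14592.85 − 14671.44 = -78.59
nΣg² − (Σg)² = 29180.3 − 29036.16 = 144.14; nΣh² − (Σh)² = 7823.35 − 7413.21 = 410.14
r = -78.59 / √(144.14 × 410.14) = -78.59 / 243.1411 ≈ -0.323

-0.323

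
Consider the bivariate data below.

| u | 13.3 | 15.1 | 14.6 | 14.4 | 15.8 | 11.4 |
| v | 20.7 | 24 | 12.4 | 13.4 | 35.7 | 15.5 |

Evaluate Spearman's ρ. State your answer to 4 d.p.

0.4857

Rank u: 2, 5, 4, 3, 6, 1
Rank v: 4, 5, 1, 2, 6, 3
d = rank(u) − rank(v): -2, 0, 3, 1, 0, -2; Σd² = 18
ρ = 1 − 6Σd² / [n(n²−1)] = 1 − 6×18 / (6×35) = 1 − 108/210 ≈ 0.4857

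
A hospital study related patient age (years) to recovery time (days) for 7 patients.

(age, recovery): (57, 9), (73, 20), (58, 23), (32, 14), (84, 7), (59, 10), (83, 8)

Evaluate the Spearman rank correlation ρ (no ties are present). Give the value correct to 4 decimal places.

-0.5357

Rank age: 2, 5, 3, 1, 7, 4, 6
Rank recovery: 3, 6, 7, 5, 1, 4, 2
d = rank(age) − rank(recovery): -1, -1, -4, -4, 6, 0, 4; Σd² = 86
ρ = 1 − 6Σd² / [n(n²−1)] = 1 − 6×86 / (7×48) = 1 − 516/336 ≈ -0.5357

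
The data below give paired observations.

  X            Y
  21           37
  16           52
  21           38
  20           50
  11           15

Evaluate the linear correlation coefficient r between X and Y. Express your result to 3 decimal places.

0.606

n = 5, ΣX = 89, ΣY = 192, ΣX² = 1659, ΣY² = 8242, ΣXY = 3572
nΣXY − ΣXΣY = 17860 − 17088 = 772
nΣX² − (ΣX)² = 8295 − 7921 = 374; nΣY² − (ΣY)² = 41210 − 36864 = 4346
r = 772 / √(374 × 4346) = 772 / 1274.9133 ≈ 0.606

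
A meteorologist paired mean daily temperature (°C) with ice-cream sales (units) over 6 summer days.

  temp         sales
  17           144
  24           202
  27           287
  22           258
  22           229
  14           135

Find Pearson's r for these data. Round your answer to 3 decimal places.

0.896

n = 6, Σx = 126, Σy = 1255, Σx² = 2758, Σy² = 281139, Σxy = 27649
nΣxy − ΣxΣy = 165894 − 158130 = 7764
nΣx² − (Σx)² = 16548 − 15876 = 672; nΣy² − (Σy)² = 1686834 − 1575025 = 111809
r = 7764 / √(672 × 111809) = 7764 / 8668.0821 ≈ 0.896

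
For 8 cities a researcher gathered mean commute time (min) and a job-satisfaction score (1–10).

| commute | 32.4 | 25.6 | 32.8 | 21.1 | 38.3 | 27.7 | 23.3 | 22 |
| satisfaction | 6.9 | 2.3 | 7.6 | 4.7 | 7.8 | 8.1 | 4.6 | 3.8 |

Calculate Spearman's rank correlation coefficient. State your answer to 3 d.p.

Rank commute: 6, 4, 7, 1, 8, 5, 3, 2
Rank satisfaction: 5, 1, 6, 4, 7, 8, 3, 2
d = rank(commute) − rank(satisfaction): 1, 3, 1, -3, 1, -3, 0, 0; Σd² = 30
ρ = 1 − 6Σd² / [n(n²−1)] = 1 − 6×30 / (8×63) = 1 − 180/504 ≈ 0.643

0.643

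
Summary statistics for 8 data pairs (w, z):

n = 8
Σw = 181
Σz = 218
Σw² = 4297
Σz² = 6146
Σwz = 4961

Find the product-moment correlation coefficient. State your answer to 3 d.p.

r = (nΣwz − ΣwΣz) / √[(nΣw² − (Σw)²)(nΣz² − (Σz)²)]
Numerator: 8×4961 − 181×218 = 230
Denominator: √[(34376 − 32761)(49168 − 47524)] = √[1615 × 1644] = 1629.4355
r = 230 / 1629.4355 ≈ 0.141

0.141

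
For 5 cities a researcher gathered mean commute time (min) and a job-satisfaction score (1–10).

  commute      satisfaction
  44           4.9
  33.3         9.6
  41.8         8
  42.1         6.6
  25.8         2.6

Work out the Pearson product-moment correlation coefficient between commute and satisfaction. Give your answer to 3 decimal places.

0.348

n = 5, Σx = 187, Σy = 31.7, Σx² = 7230.18, Σy² = 230.49, Σxy = 1214.62
nΣxy − ΣxΣy = 6073.1 − 5927.9 = 145.2
nΣx² − (Σx)² = 36150.9 − 34969 = 1181.9; nΣy² − (Σy)² = 1152.45 − 1004.89 = 147.56
r = 145.2 / √(1181.9 × 147.56) = 145.2 / 417.6137 ≈ 0.348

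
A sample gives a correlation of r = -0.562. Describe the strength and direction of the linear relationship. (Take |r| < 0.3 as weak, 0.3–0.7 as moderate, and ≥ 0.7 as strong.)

r = -0.562 < 0 so the relationship is negative.
|r| = 0.562, which falls in the moderate range.

moderate negative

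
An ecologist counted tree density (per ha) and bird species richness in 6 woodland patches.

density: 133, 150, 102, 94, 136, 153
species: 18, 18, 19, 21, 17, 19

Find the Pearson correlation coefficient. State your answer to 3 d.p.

n = 6, Σx = 768, Σy = 112, Σx² = 101334, Σy² = 2100, Σxy = 14225
nΣxy − ΣxΣy = 85350 − 86016 = -666
nΣx² − (Σx)² = 608004 − 589824 = 18180; nΣy² − (Σy)² = 12600 − 12544 = 56
r = -666 / √(18180 × 56) = -666 / 1008.9995 ≈ -0.660

-0.660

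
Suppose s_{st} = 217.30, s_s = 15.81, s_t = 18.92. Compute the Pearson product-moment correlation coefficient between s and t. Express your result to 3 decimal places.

r = Cov(s,t) / (s_s · s_t) = 217.30 / (15.81 × 18.92)
  = 217.30 / 299.1252 ≈ 0.726

0.726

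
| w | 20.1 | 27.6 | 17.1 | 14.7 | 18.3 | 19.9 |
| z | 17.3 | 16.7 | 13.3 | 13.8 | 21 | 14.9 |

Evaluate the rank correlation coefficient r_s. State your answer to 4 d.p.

0.5429

Rank w: 5, 6, 2, 1, 3, 4
Rank z: 5, 4, 1, 2, 6, 3
d = rank(w) − rank(z): 0, 2, 1, -1, -3, 1; Σd² = 16
ρ = 1 − 6Σd² / [n(n²−1)] = 1 − 6×16 / (6×35) = 1 − 96/210 ≈ 0.5429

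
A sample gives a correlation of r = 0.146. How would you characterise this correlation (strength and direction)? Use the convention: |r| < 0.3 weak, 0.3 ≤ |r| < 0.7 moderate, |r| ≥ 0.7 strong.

weak positive

r = 0.146 > 0 so the relationship is positive.
|r| = 0.146, which falls in the weak range.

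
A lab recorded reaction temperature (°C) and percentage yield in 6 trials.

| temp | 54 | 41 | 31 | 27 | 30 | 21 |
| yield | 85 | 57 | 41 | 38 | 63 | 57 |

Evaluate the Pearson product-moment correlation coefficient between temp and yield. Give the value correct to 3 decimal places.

0.719

n = 6, Σx = 204, Σy = 341, Σx² = 7628, Σy² = 20817, Σxy = 12311
nΣxy − ΣxΣy = 73866 − 69564 = 4302
nΣx² − (Σx)² = 45768 − 41616 = 4152; nΣy² − (Σy)² = 124902 − 116281 = 8621
r = 4302 / √(4152 × 8621) = 4302 / 5982.8415 ≈ 0.719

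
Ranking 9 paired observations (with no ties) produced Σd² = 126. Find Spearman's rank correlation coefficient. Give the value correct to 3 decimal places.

ρ = 1 − 6Σd² / [n(n²−1)] = 1 − 6×126 / (9×80)
  = 1 − 756/720 = 1 − 1.0500 ≈ -0.050

-0.050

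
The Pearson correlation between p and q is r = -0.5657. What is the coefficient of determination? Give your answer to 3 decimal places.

0.320

r² = (-0.5657)² = 0.320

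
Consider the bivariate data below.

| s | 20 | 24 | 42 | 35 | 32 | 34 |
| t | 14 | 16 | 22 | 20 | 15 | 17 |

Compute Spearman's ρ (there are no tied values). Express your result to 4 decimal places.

0.9429

Rank s: 1, 2, 6, 5, 3, 4
Rank t: 1, 3, 6, 5, 2, 4
d = rank(s) − rank(t): 0, -1, 0, 0, 1, 0; Σd² = 2
ρ = 1 − 6Σd² / [n(n²−1)] = 1 − 6×2 / (6×35) = 1 − 12/210 ≈ 0.9429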